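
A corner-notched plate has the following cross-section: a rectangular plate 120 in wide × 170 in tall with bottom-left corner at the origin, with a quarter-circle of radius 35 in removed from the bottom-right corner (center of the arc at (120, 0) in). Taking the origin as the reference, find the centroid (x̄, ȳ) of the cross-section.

plate: A = 120 × 170 = 20400.00, centroid at (60.00, 85.00).
removed quarter-circle: A = −¼π·35² = -962.11, centroid at (105.15, 14.85).
ΣA = 19437.89 in²
ΣAx̄ = (20400.00)(60.00) + (-962.11)(105.15) = 1122838.14 in³
ΣAȳ = (20400.00)(85.00) + (-962.11)(14.85) = 1719708.33 in³
x̄ = 1122838.14 / 19437.89 = 57.77 in
ȳ = 1719708.33 / 19437.89 = 88.47 in

x̄ = 57.77 in, ȳ = 88.47 in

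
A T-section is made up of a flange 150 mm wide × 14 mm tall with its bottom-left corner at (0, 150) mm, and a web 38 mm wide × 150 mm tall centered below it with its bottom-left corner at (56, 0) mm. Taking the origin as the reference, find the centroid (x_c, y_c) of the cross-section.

x_c = 75.00 mm, y_c = 97.08 mm

web: A = 38 × 150 = 5700.00, centroid at (75.00, 75.00).
flange: A = 150 × 14 = 2100.00, centroid at (75.00, 157.00).
ΣA = 7800.00 mm², ΣAx_c = 585000.00 mm³, ΣAy_c = 757200.00 mm³.
x_c = 585000.00/7800.00 = 75.00 mm; y_c = 757200.00/7800.00 = 97.08 mm.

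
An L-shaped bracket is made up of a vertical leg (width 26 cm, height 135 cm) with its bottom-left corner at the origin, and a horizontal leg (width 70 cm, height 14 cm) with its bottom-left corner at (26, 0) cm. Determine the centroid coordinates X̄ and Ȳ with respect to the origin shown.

vertical leg: A = 26 × 135 = 3510.00, centroid at (13.00, 67.50).
horizontal leg: A = 70 × 14 = 980.00, centroid at (61.00, 7.00).
ΣA = 4490.00 cm², ΣAX̄ = 105410.00 cm³, ΣAȲ = 243785.00 cm³.
X̄ = 105410.00/4490.00 = 23.48 cm; Ȳ = 243785.00/4490.00 = 54.30 cm.

X̄ = 23.48 cm, Ȳ = 54.30 cm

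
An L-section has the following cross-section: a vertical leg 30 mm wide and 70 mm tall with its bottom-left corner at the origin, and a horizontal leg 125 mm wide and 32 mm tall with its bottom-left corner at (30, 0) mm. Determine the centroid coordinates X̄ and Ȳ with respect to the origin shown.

X̄ = 65.82 mm, Ȳ = 22.54 mm

vertical leg: A = 30 × 70 = 2100.00, centroid at (15.00, 35.00).
horizontal leg: A = 125 × 32 = 4000.00, centroid at (92.50, 16.00).
ΣA = 6100.00 mm², ΣAX̄ = 401500.00 mm³, ΣAȲ = 137500.00 mm³.
X̄ = 401500.00/6100.00 = 65.82 mm; Ȳ = 137500.00/6100.00 = 22.54 mm.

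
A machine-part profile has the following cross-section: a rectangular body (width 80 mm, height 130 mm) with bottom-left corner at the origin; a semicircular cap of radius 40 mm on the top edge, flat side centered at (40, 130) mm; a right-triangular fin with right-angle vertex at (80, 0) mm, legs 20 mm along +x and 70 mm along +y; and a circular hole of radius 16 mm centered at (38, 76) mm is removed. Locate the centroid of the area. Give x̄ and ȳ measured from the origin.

rectangular body: A = 80 × 130 = 10400.00, centroid at (40.00, 65.00).
semicircular top: A = ½π·40² = 2513.27, centroid at (40.00, 146.98).
triangular fin: A = ½·20·70 = 700.00, centroid at (86.67, 23.33).
hole: A = −π·16² = -804.25, centroid at (38.00, 76.00).
ΣA = 12809.03 mm², ΣAx̄ = 546636.22 mm³, ΣAȳ = 1000602.81 mm³.
x̄ = 546636.22/12809.03 = 42.68 mm; ȳ = 1000602.81/12809.03 = 78.12 mm.

x̄ = 42.68 mm, ȳ = 78.12 mm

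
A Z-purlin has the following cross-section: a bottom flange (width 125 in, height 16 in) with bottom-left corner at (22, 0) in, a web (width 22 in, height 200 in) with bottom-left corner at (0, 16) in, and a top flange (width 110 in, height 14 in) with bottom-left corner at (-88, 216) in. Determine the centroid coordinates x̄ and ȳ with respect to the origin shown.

bottom flange: A = 125 × 16 = 2000.00, centroid at (84.50, 8.00).
web: A = 22 × 200 = 4400.00, centroid at (11.00, 116.00).
top flange: A = 110 × 14 = 1540.00, centroid at (-33.00, 223.00).
ΣA = 7940.00 in²
ΣAx̄ = (2000.00)(84.50) + (4400.00)(11.00) + (1540.00)(-33.00) = 166580.00 in³
ΣAȳ = (2000.00)(8.00) + (4400.00)(116.00) + (1540.00)(223.00) = 869820.00 in³
x̄ = 166580.00 / 7940.00 = 20.98 in
ȳ = 869820.00 / 7940.00 = 109.55 in

x̄ = 20.98 in, ȳ = 109.55 in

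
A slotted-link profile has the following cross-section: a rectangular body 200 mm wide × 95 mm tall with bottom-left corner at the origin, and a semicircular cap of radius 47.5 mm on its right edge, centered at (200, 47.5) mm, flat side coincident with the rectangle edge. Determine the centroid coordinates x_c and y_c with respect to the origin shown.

x_c = 118.89 mm, y_c = 47.50 mm

rectangular body: A = 200 × 95 = 19000.00, centroid at (100.00, 47.50).
semicircular end: A = ½π·47.5² = 3544.11, centroid at (220.16, 47.50).
ΣA = 22544.11 mm²
ΣAx_c = (19000.00)(100.00) + (3544.11)(220.16) = 2680269.76 mm³
ΣAy_c = (19000.00)(47.50) + (3544.11)(47.50) = 1070845.19 mm³
x_c = 2680269.76 / 22544.11 = 118.89 mm
y_c = 1070845.19 / 22544.11 = 47.50 mm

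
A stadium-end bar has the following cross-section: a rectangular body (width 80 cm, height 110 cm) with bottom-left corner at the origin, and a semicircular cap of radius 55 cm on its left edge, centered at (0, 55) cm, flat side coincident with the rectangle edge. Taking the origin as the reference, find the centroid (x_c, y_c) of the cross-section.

Part | A | x̄ᵢ | ȳᵢ | A·x̄ᵢ | A·ȳᵢ
rectangular body | 8800.00 | 40.00 | 55.00 | 352000.00 | 484000.00
semicircular end | 4751.66 | -23.34 | 55.00 | -110916.67 | 261341.24
Σ | 13551.66 |  |  | 241083.33 | 745341.24
x_c = 241083.33 / 13551.66 = 17.79 cm
y_c = 745341.24 / 13551.66 = 55.00 cm

x_c = 17.79 cm, y_c = 55.00 cm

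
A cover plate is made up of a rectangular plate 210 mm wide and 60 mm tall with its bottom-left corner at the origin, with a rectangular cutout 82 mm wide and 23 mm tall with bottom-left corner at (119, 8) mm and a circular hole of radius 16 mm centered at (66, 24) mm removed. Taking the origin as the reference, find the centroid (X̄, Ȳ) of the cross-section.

plate: A = 210 × 60 = 12600.00, centroid at (105.00, 30.00).
hole 1: A = −(82 × 23) = -1886.00, centroid at (160.00, 19.50).
hole 2: A = −π·16² = -804.25, centroid at (66.00, 24.00).
ΣA = 9909.75 mm², ΣAX̄ = 968159.65 mm³, ΣAȲ = 321921.05 mm³.
X̄ = 968159.65/9909.75 = 97.70 mm; Ȳ = 321921.05/9909.75 = 32.49 mm.

X̄ = 97.70 mm, Ȳ = 32.49 mm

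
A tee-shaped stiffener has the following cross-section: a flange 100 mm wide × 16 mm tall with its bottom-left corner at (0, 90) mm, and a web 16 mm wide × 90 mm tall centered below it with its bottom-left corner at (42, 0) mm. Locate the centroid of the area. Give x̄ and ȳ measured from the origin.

x̄ = 50.00 mm, ȳ = 72.89 mm

Part | A | x̄ᵢ | ȳᵢ | A·x̄ᵢ | A·ȳᵢ
web | 1440.00 | 50.00 | 45.00 | 72000.00 | 64800.00
flange | 1600.00 | 50.00 | 98.00 | 80000.00 | 156800.00
Σ | 3040.00 |  |  | 152000.00 | 221600.00
x̄ = 152000.00 / 3040.00 = 50.00 mm
ȳ = 221600.00 / 3040.00 = 72.89 mm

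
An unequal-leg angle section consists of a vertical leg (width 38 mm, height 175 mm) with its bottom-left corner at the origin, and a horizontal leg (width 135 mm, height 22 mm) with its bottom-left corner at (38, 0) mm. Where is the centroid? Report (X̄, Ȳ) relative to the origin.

vertical leg: A = 38 × 175 = 6650.00, centroid at (19.00, 87.50).
horizontal leg: A = 135 × 22 = 2970.00, centroid at (105.50, 11.00).
ΣA = 9620.00 mm², ΣAX̄ = 439685.00 mm³, ΣAȲ = 614545.00 mm³.
X̄ = 439685.00/9620.00 = 45.71 mm; Ȳ = 614545.00/9620.00 = 63.88 mm.

X̄ = 45.71 mm, Ȳ = 63.88 mm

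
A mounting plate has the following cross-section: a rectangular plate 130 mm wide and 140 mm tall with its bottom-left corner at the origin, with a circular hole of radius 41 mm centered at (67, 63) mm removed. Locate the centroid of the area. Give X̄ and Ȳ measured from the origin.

X̄ = 64.18 mm, Ȳ = 72.86 mm

Part | A | x̄ᵢ | ȳᵢ | A·x̄ᵢ | A·ȳᵢ
plate | 18200.00 | 65.00 | 70.00 | 1183000.00 | 1274000.00
hole | -5281.02 | 67.00 | 63.00 | -353828.16 | -332704.09
Σ | 12918.98 |  |  | 829171.84 | 941295.91
X̄ = 829171.84 / 12918.98 = 64.18 mm
Ȳ = 941295.91 / 12918.98 = 72.86 mm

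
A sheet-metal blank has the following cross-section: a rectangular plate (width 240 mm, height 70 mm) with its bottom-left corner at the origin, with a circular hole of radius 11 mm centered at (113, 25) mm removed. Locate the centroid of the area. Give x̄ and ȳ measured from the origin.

plate: A = 240 × 70 = 16800.00, centroid at (120.00, 35.00).
hole: A = −π·11² = -380.13, centroid at (113.00, 25.00).
ΣA = 16419.87 mm²
ΣAx̄ = (16800.00)(120.00) + (-380.13)(113.00) = 1973045.00 mm³
ΣAȳ = (16800.00)(35.00) + (-380.13)(25.00) = 578496.68 mm³
x̄ = 1973045.00 / 16419.87 = 120.16 mm
ȳ = 578496.68 / 16419.87 = 35.23 mm

x̄ = 120.16 mm, ȳ = 35.23 mm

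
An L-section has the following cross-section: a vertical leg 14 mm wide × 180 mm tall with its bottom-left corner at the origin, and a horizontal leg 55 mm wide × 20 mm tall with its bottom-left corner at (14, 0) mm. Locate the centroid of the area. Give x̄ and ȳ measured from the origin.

vertical leg: A = 14 × 180 = 2520.00, centroid at (7.00, 90.00).
horizontal leg: A = 55 × 20 = 1100.00, centroid at (41.50, 10.00).
ΣA = 3620.00 mm²
ΣAx̄ = (2520.00)(7.00) + (1100.00)(41.50) = 63290.00 mm³
ΣAȳ = (2520.00)(90.00) + (1100.00)(10.00) = 237800.00 mm³
x̄ = 63290.00 / 3620.00 = 17.48 mm
ȳ = 237800.00 / 3620.00 = 65.69 mm

x̄ = 17.48 mm, ȳ = 65.69 mm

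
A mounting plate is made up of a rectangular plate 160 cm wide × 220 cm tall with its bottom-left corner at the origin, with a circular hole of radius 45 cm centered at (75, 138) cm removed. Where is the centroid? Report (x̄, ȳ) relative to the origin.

plate: A = 160 × 220 = 35200.00, centroid at (80.00, 110.00).
hole: A = −π·45² = -6361.73, centroid at (75.00, 138.00).
ΣA = 28838.27 cm²
ΣAx̄ = (35200.00)(80.00) + (-6361.73)(75.00) = 2338870.62 cm³
ΣAȳ = (35200.00)(110.00) + (-6361.73)(138.00) = 2994081.93 cm³
x̄ = 2338870.62 / 28838.27 = 81.10 cm
ȳ = 2994081.93 / 28838.27 = 103.82 cm

x̄ = 81.10 cm, ȳ = 103.82 cm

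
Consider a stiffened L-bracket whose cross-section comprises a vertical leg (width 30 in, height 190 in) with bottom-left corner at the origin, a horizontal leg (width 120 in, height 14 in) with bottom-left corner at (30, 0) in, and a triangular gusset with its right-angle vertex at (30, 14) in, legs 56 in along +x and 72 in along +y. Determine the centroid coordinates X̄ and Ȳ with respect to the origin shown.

vertical leg: A = 30 × 190 = 5700.00, centroid at (15.00, 95.00).
horizontal leg: A = 120 × 14 = 1680.00, centroid at (90.00, 7.00).
gusset: A = ½·56·72 = 2016.00, centroid at (48.67, 38.00).
ΣA = 9396.00 in², ΣAX̄ = 334812.00 in³, ΣAȲ = 629868.00 in³.
X̄ = 334812.00/9396.00 = 35.63 in; Ȳ = 629868.00/9396.00 = 67.04 in.

X̄ = 35.63 in, Ȳ = 67.04 in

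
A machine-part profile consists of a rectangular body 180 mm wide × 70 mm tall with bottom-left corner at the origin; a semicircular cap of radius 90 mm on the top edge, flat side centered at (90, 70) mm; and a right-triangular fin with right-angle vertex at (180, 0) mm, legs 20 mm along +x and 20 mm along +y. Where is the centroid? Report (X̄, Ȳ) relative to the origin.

rectangular body: A = 180 × 70 = 12600.00, centroid at (90.00, 35.00).
semicircular top: A = ½π·90² = 12723.45, centroid at (90.00, 108.20).
triangular fin: A = ½·20·20 = 200.00, centroid at (186.67, 6.67).
ΣA = 25523.45 mm², ΣAX̄ = 2316443.86 mm³, ΣAȲ = 1818974.85 mm³.
X̄ = 2316443.86/25523.45 = 90.76 mm; Ȳ = 1818974.85/25523.45 = 71.27 mm.

X̄ = 90.76 mm, Ȳ = 71.27 mm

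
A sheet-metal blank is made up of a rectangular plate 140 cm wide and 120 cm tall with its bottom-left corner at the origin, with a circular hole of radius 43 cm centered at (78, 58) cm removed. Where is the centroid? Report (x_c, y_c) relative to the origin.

x_c = 65.77 cm, y_c = 61.06 cm

Part | A | x̄ᵢ | ȳᵢ | A·x̄ᵢ | A·ȳᵢ
plate | 16800.00 | 70.00 | 60.00 | 1176000.00 | 1008000.00
hole | -5808.80 | 78.00 | 58.00 | -453086.78 | -336910.68
Σ | 10991.20 |  |  | 722913.22 | 671089.32
x_c = 722913.22 / 10991.20 = 65.77 cm
y_c = 671089.32 / 10991.20 = 61.06 cm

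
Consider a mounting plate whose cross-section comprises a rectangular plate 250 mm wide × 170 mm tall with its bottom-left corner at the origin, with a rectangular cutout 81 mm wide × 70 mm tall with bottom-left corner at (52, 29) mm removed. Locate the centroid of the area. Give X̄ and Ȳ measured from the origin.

plate: A = 250 × 170 = 42500.00, centroid at (125.00, 85.00).
hole: A = −(81 × 70) = -5670.00, centroid at (92.50, 64.00).
ΣA = 36830.00 mm², ΣAX̄ = 4788025.00 mm³, ΣAȲ = 3249620.00 mm³.
X̄ = 4788025.00/36830.00 = 130.00 mm; Ȳ = 3249620.00/36830.00 = 88.23 mm.

X̄ = 130.00 mm, Ȳ = 88.23 mm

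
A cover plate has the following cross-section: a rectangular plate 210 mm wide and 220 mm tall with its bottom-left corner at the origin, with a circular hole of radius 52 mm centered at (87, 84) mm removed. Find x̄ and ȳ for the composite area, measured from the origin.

plate: A = 210 × 220 = 46200.00, centroid at (105.00, 110.00).
hole: A = −π·52² = -8494.87, centroid at (87.00, 84.00).
ΣA = 37705.13 mm²
ΣAx̄ = (46200.00)(105.00) + (-8494.87)(87.00) = 4111946.61 mm³
ΣAȳ = (46200.00)(110.00) + (-8494.87)(84.00) = 4368431.21 mm³
x̄ = 4111946.61 / 37705.13 = 109.06 mm
ȳ = 4368431.21 / 37705.13 = 115.86 mm

x̄ = 109.06 mm, ȳ = 115.86 mm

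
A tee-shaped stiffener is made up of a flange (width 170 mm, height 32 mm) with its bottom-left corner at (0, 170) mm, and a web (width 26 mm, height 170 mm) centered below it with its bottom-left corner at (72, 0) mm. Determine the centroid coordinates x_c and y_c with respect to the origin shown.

x_c = 85.00 mm, y_c = 140.72 mm

web: A = 26 × 170 = 4420.00, centroid at (85.00, 85.00).
flange: A = 170 × 32 = 5440.00, centroid at (85.00, 186.00).
ΣA = 9860.00 mm², ΣAx_c = 838100.00 mm³, ΣAy_c = 1387540.00 mm³.
x_c = 838100.00/9860.00 = 85.00 mm; y_c = 1387540.00/9860.00 = 140.72 mm.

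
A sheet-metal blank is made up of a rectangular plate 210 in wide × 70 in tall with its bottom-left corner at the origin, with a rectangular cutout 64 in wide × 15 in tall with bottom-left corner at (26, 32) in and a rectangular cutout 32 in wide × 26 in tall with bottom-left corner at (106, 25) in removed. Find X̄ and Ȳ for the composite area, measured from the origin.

X̄ = 107.40 in, Ȳ = 34.47 in

plate: A = 210 × 70 = 14700.00, centroid at (105.00, 35.00).
hole 1: A = −(64 × 15) = -960.00, centroid at (58.00, 39.50).
hole 2: A = −(32 × 26) = -832.00, centroid at (122.00, 38.00).
ΣA = 12908.00 in², ΣAX̄ = 1386316.00 in³, ΣAȲ = 444964.00 in³.
X̄ = 1386316.00/12908.00 = 107.40 in; Ȳ = 444964.00/12908.00 = 34.47 in.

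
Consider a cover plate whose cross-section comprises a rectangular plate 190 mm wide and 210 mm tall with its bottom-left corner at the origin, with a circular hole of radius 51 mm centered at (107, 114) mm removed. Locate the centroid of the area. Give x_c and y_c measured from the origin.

x_c = 91.91 mm, y_c = 102.68 mm

Part | A | x̄ᵢ | ȳᵢ | A·x̄ᵢ | A·ȳᵢ
plate | 39900.00 | 95.00 | 105.00 | 3790500.00 | 4189500.00
hole | -8171.28 | 107.00 | 114.00 | -874327.23 | -931526.20
Σ | 31728.72 |  |  | 2916172.77 | 3257973.80
x_c = 2916172.77 / 31728.72 = 91.91 mm
y_c = 3257973.80 / 31728.72 = 102.68 mm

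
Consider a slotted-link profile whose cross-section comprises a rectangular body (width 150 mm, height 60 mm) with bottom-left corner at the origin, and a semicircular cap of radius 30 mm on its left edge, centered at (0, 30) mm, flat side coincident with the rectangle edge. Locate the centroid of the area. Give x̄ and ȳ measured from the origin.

Part | A | x̄ᵢ | ȳᵢ | A·x̄ᵢ | A·ȳᵢ
rectangular body | 9000.00 | 75.00 | 30.00 | 675000.00 | 270000.00
semicircular end | 1413.72 | -12.73 | 30.00 | -18000.00 | 42411.50
Σ | 10413.72 |  |  | 657000.00 | 312411.50
x̄ = 657000.00 / 10413.72 = 63.09 mm
ȳ = 312411.50 / 10413.72 = 30.00 mm

x̄ = 63.09 mm, ȳ = 30.00 mm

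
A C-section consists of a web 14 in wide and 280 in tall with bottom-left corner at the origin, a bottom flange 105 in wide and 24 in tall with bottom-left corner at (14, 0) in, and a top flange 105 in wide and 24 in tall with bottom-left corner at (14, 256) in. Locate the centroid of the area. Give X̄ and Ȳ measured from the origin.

X̄ = 40.47 in, Ȳ = 140.00 in

Part | A | x̄ᵢ | ȳᵢ | A·x̄ᵢ | A·ȳᵢ
web | 3920.00 | 7.00 | 140.00 | 27440.00 | 548800.00
bottom flange | 2520.00 | 66.50 | 12.00 | 167580.00 | 30240.00
top flange | 2520.00 | 66.50 | 268.00 | 167580.00 | 675360.00
Σ | 8960.00 |  |  | 362600.00 | 1254400.00
X̄ = 362600.00 / 8960.00 = 40.47 in
Ȳ = 1254400.00 / 8960.00 = 140.00 in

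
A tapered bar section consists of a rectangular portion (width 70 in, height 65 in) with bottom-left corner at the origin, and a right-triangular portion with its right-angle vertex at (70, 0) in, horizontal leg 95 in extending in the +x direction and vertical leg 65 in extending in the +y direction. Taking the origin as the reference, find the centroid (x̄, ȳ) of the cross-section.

rectangular portion: A = 70 × 65 = 4550.00, centroid at (35.00, 32.50).
triangular portion: A = ½·95·65 = 3087.50, centroid at (101.67, 21.67).
ΣA = 7637.50 in²
ΣAx̄ = (4550.00)(35.00) + (3087.50)(101.67) = 473145.83 in³
ΣAȳ = (4550.00)(32.50) + (3087.50)(21.67) = 214770.83 in³
x̄ = 473145.83 / 7637.50 = 61.95 in
ȳ = 214770.83 / 7637.50 = 28.12 in

x̄ = 61.95 in, ȳ = 28.12 in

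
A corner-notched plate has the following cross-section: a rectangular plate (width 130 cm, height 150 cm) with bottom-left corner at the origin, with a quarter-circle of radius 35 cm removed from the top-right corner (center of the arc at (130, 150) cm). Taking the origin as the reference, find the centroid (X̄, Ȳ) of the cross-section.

X̄ = 62.40 cm, Ȳ = 71.88 cm

Part | A | x̄ᵢ | ȳᵢ | A·x̄ᵢ | A·ȳᵢ
plate | 19500.00 | 65.00 | 75.00 | 1267500.00 | 1462500.00
removed quarter-circle | -962.11 | 115.15 | 135.15 | -110782.99 | -130025.25
Σ | 18537.89 |  |  | 1156717.01 | 1332474.75
X̄ = 1156717.01 / 18537.89 = 62.40 cm
Ȳ = 1332474.75 / 18537.89 = 71.88 cm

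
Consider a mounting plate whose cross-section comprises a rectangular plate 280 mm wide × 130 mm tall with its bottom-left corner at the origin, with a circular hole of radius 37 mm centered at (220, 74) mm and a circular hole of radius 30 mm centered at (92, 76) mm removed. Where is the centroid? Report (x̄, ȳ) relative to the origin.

x̄ = 132.88 mm, ȳ = 62.62 mm

plate: A = 280 × 130 = 36400.00, centroid at (140.00, 65.00).
hole 1: A = −π·37² = -4300.84, centroid at (220.00, 74.00).
hole 2: A = −π·30² = -2827.43, centroid at (92.00, 76.00).
ΣA = 29271.73 mm²
ΣAx̄ = (36400.00)(140.00) + (-4300.84)(220.00) + (-2827.43)(92.00) = 3889691.25 mm³
ΣAȳ = (36400.00)(65.00) + (-4300.84)(74.00) + (-2827.43)(76.00) = 1832852.88 mm³
x̄ = 3889691.25 / 29271.73 = 132.88 mm
ȳ = 1832852.88 / 29271.73 = 62.62 mm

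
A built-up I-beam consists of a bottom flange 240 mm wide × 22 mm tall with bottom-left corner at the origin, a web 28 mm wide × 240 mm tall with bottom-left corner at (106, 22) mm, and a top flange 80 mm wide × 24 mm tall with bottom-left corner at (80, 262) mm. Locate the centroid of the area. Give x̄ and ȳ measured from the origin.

x̄ = 120.00 mm, ȳ = 110.52 mm

bottom flange: A = 240 × 22 = 5280.00, centroid at (120.00, 11.00).
web: A = 28 × 240 = 6720.00, centroid at (120.00, 142.00).
top flange: A = 80 × 24 = 1920.00, centroid at (120.00, 274.00).
ΣA = 13920.00 mm², ΣAx̄ = 1670400.00 mm³, ΣAȳ = 1538400.00 mm³.
x̄ = 1670400.00/13920.00 = 120.00 mm; ȳ = 1538400.00/13920.00 = 110.52 mm.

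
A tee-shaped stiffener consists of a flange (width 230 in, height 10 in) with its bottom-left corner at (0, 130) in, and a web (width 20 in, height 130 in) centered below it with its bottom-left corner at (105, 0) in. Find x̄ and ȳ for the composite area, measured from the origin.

web: A = 20 × 130 = 2600.00, centroid at (115.00, 65.00).
flange: A = 230 × 10 = 2300.00, centroid at (115.00, 135.00).
ΣA = 4900.00 in²
ΣAx̄ = (2600.00)(115.00) + (2300.00)(115.00) = 563500.00 in³
ΣAȳ = (2600.00)(65.00) + (2300.00)(135.00) = 479500.00 in³
x̄ = 563500.00 / 4900.00 = 115.00 in
ȳ = 479500.00 / 4900.00 = 97.86 in

x̄ = 115.00 in, ȳ = 97.86 in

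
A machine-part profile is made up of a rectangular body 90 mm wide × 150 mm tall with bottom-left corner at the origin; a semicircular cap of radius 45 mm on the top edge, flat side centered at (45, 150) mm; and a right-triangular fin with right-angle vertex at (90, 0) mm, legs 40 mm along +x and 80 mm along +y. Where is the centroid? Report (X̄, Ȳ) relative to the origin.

X̄ = 50.11 mm, Ȳ = 87.14 mm

Part | A | x̄ᵢ | ȳᵢ | A·x̄ᵢ | A·ȳᵢ
rectangular body | 13500.00 | 45.00 | 75.00 | 607500.00 | 1012500.00
semicircular top | 3180.86 | 45.00 | 169.10 | 143138.82 | 537879.38
triangular fin | 1600.00 | 103.33 | 26.67 | 165333.33 | 42666.67
Σ | 18280.86 |  |  | 915972.15 | 1593046.05
X̄ = 915972.15 / 18280.86 = 50.11 mm
Ȳ = 1593046.05 / 18280.86 = 87.14 mm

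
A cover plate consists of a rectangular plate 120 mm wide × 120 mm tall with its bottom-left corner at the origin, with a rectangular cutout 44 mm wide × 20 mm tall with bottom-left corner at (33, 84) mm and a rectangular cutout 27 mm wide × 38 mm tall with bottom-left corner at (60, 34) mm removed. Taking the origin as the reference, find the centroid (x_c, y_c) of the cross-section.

Part | A | x̄ᵢ | ȳᵢ | A·x̄ᵢ | A·ȳᵢ
plate | 14400.00 | 60.00 | 60.00 | 864000.00 | 864000.00
hole 1 | -880.00 | 55.00 | 94.00 | -48400.00 | -82720.00
hole 2 | -1026.00 | 73.50 | 53.00 | -75411.00 | -54378.00
Σ | 12494.00 |  |  | 740189.00 | 726902.00
x_c = 740189.00 / 12494.00 = 59.24 mm
y_c = 726902.00 / 12494.00 = 58.18 mm

x_c = 59.24 mm, y_c = 58.18 mm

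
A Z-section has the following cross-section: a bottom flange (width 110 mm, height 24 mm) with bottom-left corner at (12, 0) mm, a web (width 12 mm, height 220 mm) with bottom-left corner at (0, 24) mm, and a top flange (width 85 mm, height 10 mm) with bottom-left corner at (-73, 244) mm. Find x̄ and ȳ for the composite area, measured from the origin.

bottom flange: A = 110 × 24 = 2640.00, centroid at (67.00, 12.00).
web: A = 12 × 220 = 2640.00, centroid at (6.00, 134.00).
top flange: A = 85 × 10 = 850.00, centroid at (-30.50, 249.00).
ΣA = 6130.00 mm²
ΣAx̄ = (2640.00)(67.00) + (2640.00)(6.00) + (850.00)(-30.50) = 166795.00 mm³
ΣAȳ = (2640.00)(12.00) + (2640.00)(134.00) + (850.00)(249.00) = 597090.00 mm³
x̄ = 166795.00 / 6130.00 = 27.21 mm
ȳ = 597090.00 / 6130.00 = 97.40 mm

x̄ = 27.21 mm, ȳ = 97.40 mm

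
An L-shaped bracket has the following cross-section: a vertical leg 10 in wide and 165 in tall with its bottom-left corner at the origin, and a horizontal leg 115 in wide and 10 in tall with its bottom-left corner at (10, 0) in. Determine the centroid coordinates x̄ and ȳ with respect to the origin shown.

x̄ = 30.67 in, ȳ = 50.67 in

Part | A | x̄ᵢ | ȳᵢ | A·x̄ᵢ | A·ȳᵢ
vertical leg | 1650.00 | 5.00 | 82.50 | 8250.00 | 136125.00
horizontal leg | 1150.00 | 67.50 | 5.00 | 77625.00 | 5750.00
Σ | 2800.00 |  |  | 85875.00 | 141875.00
x̄ = 85875.00 / 2800.00 = 30.67 in
ȳ = 141875.00 / 2800.00 = 50.67 in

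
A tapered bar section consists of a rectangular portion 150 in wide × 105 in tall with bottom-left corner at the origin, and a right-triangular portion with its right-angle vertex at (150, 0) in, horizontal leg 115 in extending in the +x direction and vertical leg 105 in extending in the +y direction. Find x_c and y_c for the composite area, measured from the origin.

rectangular portion: A = 150 × 105 = 15750.00, centroid at (75.00, 52.50).
triangular portion: A = ½·115·105 = 6037.50, centroid at (188.33, 35.00).
ΣA = 21787.50 in², ΣAx_c = 2318312.50 in³, ΣAy_c = 1038187.50 in³.
x_c = 2318312.50/21787.50 = 106.41 in; y_c = 1038187.50/21787.50 = 47.65 in.

x_c = 106.41 in, y_c = 47.65 in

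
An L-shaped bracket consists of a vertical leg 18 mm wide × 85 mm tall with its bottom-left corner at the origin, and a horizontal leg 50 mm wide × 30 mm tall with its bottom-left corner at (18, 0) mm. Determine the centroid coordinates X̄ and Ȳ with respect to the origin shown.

vertical leg: A = 18 × 85 = 1530.00, centroid at (9.00, 42.50).
horizontal leg: A = 50 × 30 = 1500.00, centroid at (43.00, 15.00).
ΣA = 3030.00 mm², ΣAX̄ = 78270.00 mm³, ΣAȲ = 87525.00 mm³.
X̄ = 78270.00/3030.00 = 25.83 mm; Ȳ = 87525.00/3030.00 = 28.89 mm.

X̄ = 25.83 mm, Ȳ = 28.89 mm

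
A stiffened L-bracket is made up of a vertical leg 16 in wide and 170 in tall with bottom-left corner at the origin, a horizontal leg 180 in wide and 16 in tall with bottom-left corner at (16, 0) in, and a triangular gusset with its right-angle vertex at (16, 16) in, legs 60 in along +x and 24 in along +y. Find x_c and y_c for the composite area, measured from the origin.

x_c = 55.85 in, y_c = 42.96 in

Part | A | x̄ᵢ | ȳᵢ | A·x̄ᵢ | A·ȳᵢ
vertical leg | 2720.00 | 8.00 | 85.00 | 21760.00 | 231200.00
horizontal leg | 2880.00 | 106.00 | 8.00 | 305280.00 | 23040.00
gusset | 720.00 | 36.00 | 24.00 | 25920.00 | 17280.00
Σ | 6320.00 |  |  | 352960.00 | 271520.00
x_c = 352960.00 / 6320.00 = 55.85 in
y_c = 271520.00 / 6320.00 = 42.96 in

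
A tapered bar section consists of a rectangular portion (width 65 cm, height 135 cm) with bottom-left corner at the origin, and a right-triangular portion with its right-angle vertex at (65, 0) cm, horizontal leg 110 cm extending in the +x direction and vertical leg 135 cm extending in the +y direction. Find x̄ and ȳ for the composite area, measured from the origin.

rectangular portion: A = 65 × 135 = 8775.00, centroid at (32.50, 67.50).
triangular portion: A = ½·110·135 = 7425.00, centroid at (101.67, 45.00).
ΣA = 16200.00 cm², ΣAx̄ = 1040062.50 cm³, ΣAȳ = 926437.50 cm³.
x̄ = 1040062.50/16200.00 = 64.20 cm; ȳ = 926437.50/16200.00 = 57.19 cm.

x̄ = 64.20 cm, ȳ = 57.19 cm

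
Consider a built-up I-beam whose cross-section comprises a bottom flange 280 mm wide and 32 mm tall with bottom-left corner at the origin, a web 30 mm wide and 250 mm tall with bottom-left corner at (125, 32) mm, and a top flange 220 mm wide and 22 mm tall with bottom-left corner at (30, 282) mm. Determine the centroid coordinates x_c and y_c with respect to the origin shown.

bottom flange: A = 280 × 32 = 8960.00, centroid at (140.00, 16.00).
web: A = 30 × 250 = 7500.00, centroid at (140.00, 157.00).
top flange: A = 220 × 22 = 4840.00, centroid at (140.00, 293.00).
ΣA = 21300.00 mm²
ΣAx_c = (8960.00)(140.00) + (7500.00)(140.00) + (4840.00)(140.00) = 2982000.00 mm³
ΣAy_c = (8960.00)(16.00) + (7500.00)(157.00) + (4840.00)(293.00) = 2738980.00 mm³
x_c = 2982000.00 / 21300.00 = 140.00 mm
y_c = 2738980.00 / 21300.00 = 128.59 mm

x_c = 140.00 mm, y_c = 128.59 mm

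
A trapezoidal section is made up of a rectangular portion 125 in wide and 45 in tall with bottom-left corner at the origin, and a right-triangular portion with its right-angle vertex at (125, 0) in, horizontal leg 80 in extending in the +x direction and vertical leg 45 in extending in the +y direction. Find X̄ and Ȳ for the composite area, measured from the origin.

Part | A | x̄ᵢ | ȳᵢ | A·x̄ᵢ | A·ȳᵢ
rectangular portion | 5625.00 | 62.50 | 22.50 | 351562.50 | 126562.50
triangular portion | 1800.00 | 151.67 | 15.00 | 273000.00 | 27000.00
Σ | 7425.00 |  |  | 624562.50 | 153562.50
X̄ = 624562.50 / 7425.00 = 84.12 in
Ȳ = 153562.50 / 7425.00 = 20.68 in

X̄ = 84.12 in, Ȳ = 20.68 in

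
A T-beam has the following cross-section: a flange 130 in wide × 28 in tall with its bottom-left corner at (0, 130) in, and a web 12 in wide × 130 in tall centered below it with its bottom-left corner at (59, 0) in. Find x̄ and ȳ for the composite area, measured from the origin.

Part | A | x̄ᵢ | ȳᵢ | A·x̄ᵢ | A·ȳᵢ
web | 1560.00 | 65.00 | 65.00 | 101400.00 | 101400.00
flange | 3640.00 | 65.00 | 144.00 | 236600.00 | 524160.00
Σ | 5200.00 |  |  | 338000.00 | 625560.00
x̄ = 338000.00 / 5200.00 = 65.00 in
ȳ = 625560.00 / 5200.00 = 120.30 in

x̄ = 65.00 in, ȳ = 120.30 in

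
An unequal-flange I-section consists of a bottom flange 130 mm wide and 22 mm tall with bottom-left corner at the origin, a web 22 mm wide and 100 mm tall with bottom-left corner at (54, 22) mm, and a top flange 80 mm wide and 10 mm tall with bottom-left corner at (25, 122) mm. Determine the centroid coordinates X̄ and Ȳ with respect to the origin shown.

X̄ = 65.00 mm, Ȳ = 49.74 mm

Part | A | x̄ᵢ | ȳᵢ | A·x̄ᵢ | A·ȳᵢ
bottom flange | 2860.00 | 65.00 | 11.00 | 185900.00 | 31460.00
web | 2200.00 | 65.00 | 72.00 | 143000.00 | 158400.00
top flange | 800.00 | 65.00 | 127.00 | 52000.00 | 101600.00
Σ | 5860.00 |  |  | 380900.00 | 291460.00
X̄ = 380900.00 / 5860.00 = 65.00 mm
Ȳ = 291460.00 / 5860.00 = 49.74 mm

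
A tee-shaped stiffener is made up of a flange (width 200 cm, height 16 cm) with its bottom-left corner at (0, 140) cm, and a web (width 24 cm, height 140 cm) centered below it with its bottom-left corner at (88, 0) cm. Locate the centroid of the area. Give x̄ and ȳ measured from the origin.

web: A = 24 × 140 = 3360.00, centroid at (100.00, 70.00).
flange: A = 200 × 16 = 3200.00, centroid at (100.00, 148.00).
ΣA = 6560.00 cm², ΣAx̄ = 656000.00 cm³, ΣAȳ = 708800.00 cm³.
x̄ = 656000.00/6560.00 = 100.00 cm; ȳ = 708800.00/6560.00 = 108.05 cm.

x̄ = 100.00 cm, ȳ = 108.05 cm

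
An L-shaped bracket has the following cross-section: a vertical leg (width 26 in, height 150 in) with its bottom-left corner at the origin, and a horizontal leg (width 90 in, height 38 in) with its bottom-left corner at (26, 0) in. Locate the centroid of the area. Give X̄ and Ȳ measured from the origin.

X̄ = 40.10 in, Ȳ = 48.84 in

Part | A | x̄ᵢ | ȳᵢ | A·x̄ᵢ | A·ȳᵢ
vertical leg | 3900.00 | 13.00 | 75.00 | 50700.00 | 292500.00
horizontal leg | 3420.00 | 71.00 | 19.00 | 242820.00 | 64980.00
Σ | 7320.00 |  |  | 293520.00 | 357480.00
X̄ = 293520.00 / 7320.00 = 40.10 in
Ȳ = 357480.00 / 7320.00 = 48.84 in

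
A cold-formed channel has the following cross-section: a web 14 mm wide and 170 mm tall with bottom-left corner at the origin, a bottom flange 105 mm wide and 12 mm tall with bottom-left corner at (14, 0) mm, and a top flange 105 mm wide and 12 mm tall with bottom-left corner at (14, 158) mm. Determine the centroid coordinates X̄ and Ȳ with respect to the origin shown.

web: A = 14 × 170 = 2380.00, centroid at (7.00, 85.00).
bottom flange: A = 105 × 12 = 1260.00, centroid at (66.50, 6.00).
top flange: A = 105 × 12 = 1260.00, centroid at (66.50, 164.00).
ΣA = 4900.00 mm², ΣAX̄ = 184240.00 mm³, ΣAȲ = 416500.00 mm³.
X̄ = 184240.00/4900.00 = 37.60 mm; Ȳ = 416500.00/4900.00 = 85.00 mm.

X̄ = 37.60 mm, Ȳ = 85.00 mm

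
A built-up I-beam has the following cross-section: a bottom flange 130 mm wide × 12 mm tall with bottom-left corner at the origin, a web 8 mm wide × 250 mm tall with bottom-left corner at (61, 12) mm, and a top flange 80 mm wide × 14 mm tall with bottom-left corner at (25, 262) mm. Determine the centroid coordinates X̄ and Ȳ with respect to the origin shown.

X̄ = 65.00 mm, Ȳ = 124.92 mm

bottom flange: A = 130 × 12 = 1560.00, centroid at (65.00, 6.00).
web: A = 8 × 250 = 2000.00, centroid at (65.00, 137.00).
top flange: A = 80 × 14 = 1120.00, centroid at (65.00, 269.00).
ΣA = 4680.00 mm²
ΣAX̄ = (1560.00)(65.00) + (2000.00)(65.00) + (1120.00)(65.00) = 304200.00 mm³
ΣAȲ = (1560.00)(6.00) + (2000.00)(137.00) + (1120.00)(269.00) = 584640.00 mm³
X̄ = 304200.00 / 4680.00 = 65.00 mm
Ȳ = 584640.00 / 4680.00 = 124.92 mm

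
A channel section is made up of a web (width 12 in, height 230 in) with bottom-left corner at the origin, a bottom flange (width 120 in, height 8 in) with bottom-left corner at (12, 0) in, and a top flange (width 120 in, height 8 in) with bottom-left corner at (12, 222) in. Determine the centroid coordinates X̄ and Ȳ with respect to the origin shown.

X̄ = 33.08 in, Ȳ = 115.00 in

web: A = 12 × 230 = 2760.00, centroid at (6.00, 115.00).
bottom flange: A = 120 × 8 = 960.00, centroid at (72.00, 4.00).
top flange: A = 120 × 8 = 960.00, centroid at (72.00, 226.00).
ΣA = 4680.00 in², ΣAX̄ = 154800.00 in³, ΣAȲ = 538200.00 in³.
X̄ = 154800.00/4680.00 = 33.08 in; Ȳ = 538200.00/4680.00 = 115.00 in.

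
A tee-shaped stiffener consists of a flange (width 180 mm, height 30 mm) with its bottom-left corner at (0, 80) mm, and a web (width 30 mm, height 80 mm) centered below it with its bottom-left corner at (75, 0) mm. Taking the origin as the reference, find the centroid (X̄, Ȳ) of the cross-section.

Part | A | x̄ᵢ | ȳᵢ | A·x̄ᵢ | A·ȳᵢ
web | 2400.00 | 90.00 | 40.00 | 216000.00 | 96000.00
flange | 5400.00 | 90.00 | 95.00 | 486000.00 | 513000.00
Σ | 7800.00 |  |  | 702000.00 | 609000.00
X̄ = 702000.00 / 7800.00 = 90.00 mm
Ȳ = 609000.00 / 7800.00 = 78.08 mm

X̄ = 90.00 mm, Ȳ = 78.08 mm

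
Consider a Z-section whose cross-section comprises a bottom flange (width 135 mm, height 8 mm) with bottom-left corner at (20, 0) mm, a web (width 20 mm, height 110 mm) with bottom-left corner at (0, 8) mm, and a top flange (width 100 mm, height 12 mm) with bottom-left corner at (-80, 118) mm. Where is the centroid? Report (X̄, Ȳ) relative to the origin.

X̄ = 17.97 mm, Ȳ = 65.12 mm

Part | A | x̄ᵢ | ȳᵢ | A·x̄ᵢ | A·ȳᵢ
bottom flange | 1080.00 | 87.50 | 4.00 | 94500.00 | 4320.00
web | 2200.00 | 10.00 | 63.00 | 22000.00 | 138600.00
top flange | 1200.00 | -30.00 | 124.00 | -36000.00 | 148800.00
Σ | 4480.00 |  |  | 80500.00 | 291720.00
X̄ = 80500.00 / 4480.00 = 17.97 mm
Ȳ = 291720.00 / 4480.00 = 65.12 mm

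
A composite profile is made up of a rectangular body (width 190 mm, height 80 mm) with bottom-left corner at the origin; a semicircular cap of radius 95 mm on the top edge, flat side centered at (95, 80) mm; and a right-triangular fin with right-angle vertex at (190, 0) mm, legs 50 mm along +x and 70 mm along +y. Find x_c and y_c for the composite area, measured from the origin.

x_c = 101.28 mm, y_c = 75.64 mm

rectangular body: A = 190 × 80 = 15200.00, centroid at (95.00, 40.00).
semicircular top: A = ½π·95² = 14176.44, centroid at (95.00, 120.32).
triangular fin: A = ½·50·70 = 1750.00, centroid at (206.67, 23.33).
ΣA = 31126.44 mm²
ΣAx_c = (15200.00)(95.00) + (14176.44)(95.00) + (1750.00)(206.67) = 3152428.17 mm³
ΣAy_c = (15200.00)(40.00) + (14176.44)(120.32) + (1750.00)(23.33) = 2354531.61 mm³
x_c = 3152428.17 / 31126.44 = 101.28 mm
y_c = 2354531.61 / 31126.44 = 75.64 mm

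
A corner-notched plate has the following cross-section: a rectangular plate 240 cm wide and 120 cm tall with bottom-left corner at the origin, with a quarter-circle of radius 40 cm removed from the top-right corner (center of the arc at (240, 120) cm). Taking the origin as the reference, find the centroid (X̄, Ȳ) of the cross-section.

Part | A | x̄ᵢ | ȳᵢ | A·x̄ᵢ | A·ȳᵢ
plate | 28800.00 | 120.00 | 60.00 | 3456000.00 | 1728000.00
removed quarter-circle | -1256.64 | 223.02 | 103.02 | -280259.56 | -129463.11
Σ | 27543.36 |  |  | 3175740.44 | 1598536.89
X̄ = 3175740.44 / 27543.36 = 115.30 cm
Ȳ = 1598536.89 / 27543.36 = 58.04 cm

X̄ = 115.30 cm, Ȳ = 58.04 cm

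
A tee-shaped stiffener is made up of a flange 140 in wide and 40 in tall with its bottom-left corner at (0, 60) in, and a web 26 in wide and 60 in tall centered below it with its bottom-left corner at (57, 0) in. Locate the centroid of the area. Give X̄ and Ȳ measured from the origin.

X̄ = 70.00 in, Ȳ = 69.11 in

web: A = 26 × 60 = 1560.00, centroid at (70.00, 30.00).
flange: A = 140 × 40 = 5600.00, centroid at (70.00, 80.00).
ΣA = 7160.00 in²
ΣAX̄ = (1560.00)(70.00) + (5600.00)(70.00) = 501200.00 in³
ΣAȲ = (1560.00)(30.00) + (5600.00)(80.00) = 494800.00 in³
X̄ = 501200.00 / 7160.00 = 70.00 in
Ȳ = 494800.00 / 7160.00 = 69.11 in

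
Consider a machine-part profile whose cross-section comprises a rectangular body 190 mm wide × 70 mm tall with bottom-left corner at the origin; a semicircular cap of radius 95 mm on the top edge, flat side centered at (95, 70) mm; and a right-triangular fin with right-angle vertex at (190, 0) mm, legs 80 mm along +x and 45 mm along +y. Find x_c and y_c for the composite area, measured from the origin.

Part | A | x̄ᵢ | ȳᵢ | A·x̄ᵢ | A·ȳᵢ
rectangular body | 13300.00 | 95.00 | 35.00 | 1263500.00 | 465500.00
semicircular top | 14176.44 | 95.00 | 110.32 | 1346761.50 | 1563933.91
triangular fin | 1800.00 | 216.67 | 15.00 | 390000.00 | 27000.00
Σ | 29276.44 |  |  | 3000261.50 | 2056433.91
x_c = 3000261.50 / 29276.44 = 102.48 mm
y_c = 2056433.91 / 29276.44 = 70.24 mm

x_c = 102.48 mm, y_c = 70.24 mm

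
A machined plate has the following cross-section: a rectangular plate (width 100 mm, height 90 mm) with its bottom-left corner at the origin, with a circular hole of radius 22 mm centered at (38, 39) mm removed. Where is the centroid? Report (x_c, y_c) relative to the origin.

x_c = 52.44 mm, y_c = 46.22 mm

plate: A = 100 × 90 = 9000.00, centroid at (50.00, 45.00).
hole: A = −π·22² = -1520.53, centroid at (38.00, 39.00).
ΣA = 7479.47 mm²
ΣAx_c = (9000.00)(50.00) + (-1520.53)(38.00) = 392219.83 mm³
ΣAy_c = (9000.00)(45.00) + (-1520.53)(39.00) = 345699.30 mm³
x_c = 392219.83 / 7479.47 = 52.44 mm
y_c = 345699.30 / 7479.47 = 46.22 mm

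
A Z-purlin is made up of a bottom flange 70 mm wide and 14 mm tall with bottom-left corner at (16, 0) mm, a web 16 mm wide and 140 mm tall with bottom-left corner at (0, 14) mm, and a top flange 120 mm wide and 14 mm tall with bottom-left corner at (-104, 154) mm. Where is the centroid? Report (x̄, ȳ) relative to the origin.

x̄ = -1.23 mm, ȳ = 95.00 mm

bottom flange: A = 70 × 14 = 980.00, centroid at (51.00, 7.00).
web: A = 16 × 140 = 2240.00, centroid at (8.00, 84.00).
top flange: A = 120 × 14 = 1680.00, centroid at (-44.00, 161.00).
ΣA = 4900.00 mm², ΣAx̄ = -6020.00 mm³, ΣAȳ = 465500.00 mm³.
x̄ = -6020.00/4900.00 = -1.23 mm; ȳ = 465500.00/4900.00 = 95.00 mm.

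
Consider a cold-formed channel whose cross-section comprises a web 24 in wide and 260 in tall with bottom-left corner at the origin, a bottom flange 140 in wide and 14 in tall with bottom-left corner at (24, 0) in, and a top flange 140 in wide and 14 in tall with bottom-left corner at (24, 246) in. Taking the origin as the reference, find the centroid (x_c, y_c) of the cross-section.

x_c = 43.64 in, y_c = 130.00 in

Part | A | x̄ᵢ | ȳᵢ | A·x̄ᵢ | A·ȳᵢ
web | 6240.00 | 12.00 | 130.00 | 74880.00 | 811200.00
bottom flange | 1960.00 | 94.00 | 7.00 | 184240.00 | 13720.00
top flange | 1960.00 | 94.00 | 253.00 | 184240.00 | 495880.00
Σ | 10160.00 |  |  | 443360.00 | 1320800.00
x_c = 443360.00 / 10160.00 = 43.64 in
y_c = 1320800.00 / 10160.00 = 130.00 in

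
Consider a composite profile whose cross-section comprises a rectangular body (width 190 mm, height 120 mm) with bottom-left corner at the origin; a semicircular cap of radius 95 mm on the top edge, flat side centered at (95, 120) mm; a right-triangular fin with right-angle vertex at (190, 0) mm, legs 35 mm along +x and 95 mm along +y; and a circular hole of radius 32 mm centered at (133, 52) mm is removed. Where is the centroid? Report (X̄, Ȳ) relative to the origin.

X̄ = 96.56 mm, Ȳ = 99.55 mm

Part | A | x̄ᵢ | ȳᵢ | A·x̄ᵢ | A·ȳᵢ
rectangular body | 22800.00 | 95.00 | 60.00 | 2166000.00 | 1368000.00
semicircular top | 14176.44 | 95.00 | 160.32 | 1346761.50 | 2272755.76
triangular fin | 1662.50 | 201.67 | 31.67 | 335270.83 | 52645.83
hole | -3216.99 | 133.00 | 52.00 | -427859.79 | -167283.53
Σ | 35421.95 |  |  | 3420172.55 | 3526118.06
X̄ = 3420172.55 / 35421.95 = 96.56 mm
Ȳ = 3526118.06 / 35421.95 = 99.55 mm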